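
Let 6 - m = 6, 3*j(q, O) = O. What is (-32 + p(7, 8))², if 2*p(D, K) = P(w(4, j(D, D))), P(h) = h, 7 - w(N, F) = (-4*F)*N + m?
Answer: 3481/36 ≈ 96.694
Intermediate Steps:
j(q, O) = O/3
m = 0 (m = 6 - 1*6 = 6 - 6 = 0)
w(N, F) = 7 + 4*F*N (w(N, F) = 7 - ((-4*F)*N + 0) = 7 - (-4*F*N + 0) = 7 - (-4)*F*N = 7 + 4*F*N)
p(D, K) = 7/2 + 8*D/3 (p(D, K) = (7 + 4*(D/3)*4)/2 = (7 + 16*D/3)/2 = 7/2 + 8*D/3)
(-32 + p(7, 8))² = (-32 + (7/2 + (8/3)*7))² = (-32 + (7/2 + 56/3))² = (-32 + 133/6)² = (-59/6)² = 3481/36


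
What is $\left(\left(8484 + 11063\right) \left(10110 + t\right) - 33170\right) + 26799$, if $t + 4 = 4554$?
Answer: $286552649$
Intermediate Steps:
$t = 4550$ ($t = -4 + 4554 = 4550$)
$\left(\left(8484 + 11063\right) \left(10110 + t\right) - 33170\right) + 26799 = \left(\left(8484 + 11063\right) \left(10110 + 4550\right) - 33170\right) + 26799 = \left(19547 \cdot 14660 - 33170\right) + 26799 = \left(286559020 - 33170\right) + 26799 = 286525850 + 26799 = 286552649$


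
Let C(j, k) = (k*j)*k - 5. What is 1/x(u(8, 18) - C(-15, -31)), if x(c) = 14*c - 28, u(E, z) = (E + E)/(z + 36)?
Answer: 27/5450116 ≈ 4.9540e-6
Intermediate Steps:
C(j, k) = -5 + j*k² (C(j, k) = (j*k)*k - 5 = j*k² - 5 = -5 + j*k²)
u(E, z) = 2*E/(36 + z) (u(E, z) = (2*E)/(36 + z) = 2*E/(36 + z))
x(c) = -28 + 14*c
1/x(u(8, 18) - C(-15, -31)) = 1/(-28 + 14*(2*8/(36 + 18) - (-5 - 15*(-31)²))) = 1/(-28 + 14*(2*8/54 - (-5 - 15*961))) = 1/(-28 + 14*(2*8*(1/54) - (-5 - 14415))) = 1/(-28 + 14*(8/27 - 1*(-14420))) = 1/(-28 + 14*(8/27 + 14420)) = 1/(-28 + 14*(389348/27)) = 1/(-28 + 5450872/27) = 1/(5450116/27) = 27/5450116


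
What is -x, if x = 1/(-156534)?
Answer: 1/156534 ≈ 6.3884e-6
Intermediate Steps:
x = -1/156534 ≈ -6.3884e-6
-x = -1*(-1/156534) = 1/156534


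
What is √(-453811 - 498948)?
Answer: I*√952759 ≈ 976.09*I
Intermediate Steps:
√(-453811 - 498948) = √(-952759) = I*√952759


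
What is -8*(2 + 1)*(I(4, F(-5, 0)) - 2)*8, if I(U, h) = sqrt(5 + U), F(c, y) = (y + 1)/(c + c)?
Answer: -192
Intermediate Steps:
F(c, y) = (1 + y)/(2*c) (F(c, y) = (1 + y)/((2*c)) = (1 + y)*(1/(2*c)) = (1 + y)/(2*c))
-8*(2 + 1)*(I(4, F(-5, 0)) - 2)*8 = -8*(2 + 1)*(sqrt(5 + 4) - 2)*8 = -24*(sqrt(9) - 2)*8 = -24*(3 - 2)*8 = -24*8 = -192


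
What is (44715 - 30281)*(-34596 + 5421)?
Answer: -421111950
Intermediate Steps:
(44715 - 30281)*(-34596 + 5421) = 14434*(-29175) = -421111950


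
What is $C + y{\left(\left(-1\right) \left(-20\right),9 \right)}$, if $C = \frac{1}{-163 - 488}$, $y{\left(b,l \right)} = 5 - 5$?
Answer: $- \frac{1}{651} \approx -0.0015361$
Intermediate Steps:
$y{\left(b,l \right)} = 0$ ($y{\left(b,l \right)} = 5 - 5 = 0$)
$C = - \frac{1}{651}$ ($C = \frac{1}{-651} = - \frac{1}{651} \approx -0.0015361$)
$C + y{\left(\left(-1\right) \left(-20\right),9 \right)} = - \frac{1}{651} + 0 = - \frac{1}{651}$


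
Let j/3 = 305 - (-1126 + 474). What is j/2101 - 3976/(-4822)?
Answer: 1008979/460501 ≈ 2.1910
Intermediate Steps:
j = 2871 (j = 3*(305 - (-1126 + 474)) = 3*(305 - 1*(-652)) = 3*(305 + 652) = 3*957 = 2871)
j/2101 - 3976/(-4822) = 2871/2101 - 3976/(-4822) = 2871*(1/2101) - 3976*(-1/4822) = 261/191 + 1988/2411 = 1008979/460501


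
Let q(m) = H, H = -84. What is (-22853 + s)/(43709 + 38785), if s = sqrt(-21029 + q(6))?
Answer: -22853/82494 + I*sqrt(21113)/82494 ≈ -0.27703 + 0.0017614*I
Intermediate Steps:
q(m) = -84
s = I*sqrt(21113) (s = sqrt(-21029 - 84) = sqrt(-21113) = I*sqrt(21113) ≈ 145.3*I)
(-22853 + s)/(43709 + 38785) = (-22853 + I*sqrt(21113))/(43709 + 38785) = (-22853 + I*sqrt(21113))/82494 = (-22853 + I*sqrt(21113))*(1/82494) = -22853/82494 + I*sqrt(21113)/82494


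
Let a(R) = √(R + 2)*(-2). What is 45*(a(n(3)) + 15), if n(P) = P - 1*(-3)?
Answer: 675 - 180*√2 ≈ 420.44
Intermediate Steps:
n(P) = 3 + P (n(P) = P + 3 = 3 + P)
a(R) = -2*√(2 + R) (a(R) = √(2 + R)*(-2) = -2*√(2 + R))
45*(a(n(3)) + 15) = 45*(-2*√(2 + (3 + 3)) + 15) = 45*(-2*√(2 + 6) + 15) = 45*(-4*√2 + 15) = 45*(15 - 4*√2) = 675 - 180*√2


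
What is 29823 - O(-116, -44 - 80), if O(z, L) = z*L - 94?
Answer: 15533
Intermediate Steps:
O(z, L) = -94 + L*z (O(z, L) = L*z - 94 = -94 + L*z)
29823 - O(-116, -44 - 80) = 29823 - (-94 + (-44 - 80)*(-116)) = 29823 - (-94 - 124*(-116)) = 29823 - (-94 + 14384) = 29823 - 1*14290 = 29823 - 14290 = 15533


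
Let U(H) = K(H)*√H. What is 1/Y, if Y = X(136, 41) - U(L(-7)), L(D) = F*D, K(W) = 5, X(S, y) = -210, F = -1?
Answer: -6/1255 + √7/8785 ≈ -0.0044797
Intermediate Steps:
L(D) = -D
U(H) = 5*√H
Y = -210 - 5*√7 (Y = -210 - 5*√(-1*(-7)) = -210 - 5*√7 ≈ -223.23)
1/Y = 1/(-210 - 5*√7)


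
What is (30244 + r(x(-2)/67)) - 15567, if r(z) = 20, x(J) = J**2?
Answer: 14697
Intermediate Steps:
(30244 + r(x(-2)/67)) - 15567 = (30244 + 20) - 15567 = 30264 - 15567 = 14697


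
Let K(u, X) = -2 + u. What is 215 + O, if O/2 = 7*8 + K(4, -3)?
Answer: 331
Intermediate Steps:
O = 116 (O = 2*(7*8 + (-2 + 4)) = 2*(56 + 2) = 2*58 = 116)
215 + O = 215 + 116 = 331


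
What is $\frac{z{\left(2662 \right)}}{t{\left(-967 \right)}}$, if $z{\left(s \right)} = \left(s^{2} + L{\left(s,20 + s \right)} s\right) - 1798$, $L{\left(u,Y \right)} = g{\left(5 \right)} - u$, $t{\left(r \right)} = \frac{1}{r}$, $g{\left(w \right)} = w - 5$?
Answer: $1738666$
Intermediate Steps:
$g{\left(w \right)} = -5 + w$ ($g{\left(w \right)} = w - 5 = -5 + w$)
$L{\left(u,Y \right)} = - u$ ($L{\left(u,Y \right)} = \left(-5 + 5\right) - u = 0 - u = - u$)
$z{\left(s \right)} = -1798$ ($z{\left(s \right)} = \left(s^{2} + - s s\right) - 1798 = \left(s^{2} - s^{2}\right) - 1798 = 0 - 1798 = -1798$)
$\frac{z{\left(2662 \right)}}{t{\left(-967 \right)}} = - \frac{1798}{\frac{1}{-967}} = - \frac{1798}{- \frac{1}{967}} = \left(-1798\right) \left(-967\right) = 1738666$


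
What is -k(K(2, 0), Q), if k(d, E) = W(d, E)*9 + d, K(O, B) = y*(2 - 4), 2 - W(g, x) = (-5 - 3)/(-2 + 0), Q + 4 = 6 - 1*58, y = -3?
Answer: 12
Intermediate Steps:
Q = -56 (Q = -4 + (6 - 1*58) = -4 + (6 - 58) = -4 - 52 = -56)
W(g, x) = -2 (W(g, x) = 2 - (-5 - 3)/(-2 + 0) = 2 - (-8)/(-2) = 2 - (-8)*(-1)/2 = 2 - 1*4 = 2 - 4 = -2)
K(O, B) = 6 (K(O, B) = -3*(2 - 4) = -3*(-2) = 6)
k(d, E) = -18 + d (k(d, E) = -2*9 + d = -18 + d)
-k(K(2, 0), Q) = -(-18 + 6) = -1*(-12) = 12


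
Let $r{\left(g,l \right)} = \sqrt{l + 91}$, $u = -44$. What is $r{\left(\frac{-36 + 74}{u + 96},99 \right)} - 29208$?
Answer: $-29208 + \sqrt{190} \approx -29194.0$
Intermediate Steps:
$r{\left(g,l \right)} = \sqrt{91 + l}$
$r{\left(\frac{-36 + 74}{u + 96},99 \right)} - 29208 = \sqrt{91 + 99} - 29208 = \sqrt{190} - 29208 = -29208 + \sqrt{190}$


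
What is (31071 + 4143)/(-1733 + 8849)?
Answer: 5869/1186 ≈ 4.9486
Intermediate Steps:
(31071 + 4143)/(-1733 + 8849) = 35214/7116 = 35214*(1/7116) = 5869/1186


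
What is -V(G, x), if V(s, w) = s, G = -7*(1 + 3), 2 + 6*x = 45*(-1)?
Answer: 28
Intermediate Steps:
x = -47/6 (x = -1/3 + (45*(-1))/6 = -1/3 + (1/6)*(-45) = -1/3 - 15/2 = -47/6 ≈ -7.8333)
G = -28 (G = -7*4 = -28)
-V(G, x) = -1*(-28) = 28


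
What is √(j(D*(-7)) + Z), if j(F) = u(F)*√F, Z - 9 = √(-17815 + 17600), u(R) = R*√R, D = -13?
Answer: √(8290 + I*√215) ≈ 91.049 + 0.0805*I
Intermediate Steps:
u(R) = R^(3/2)
Z = 9 + I*√215 (Z = 9 + √(-17815 + 17600) = 9 + √(-215) = 9 + I*√215 ≈ 9.0 + 14.663*I)
j(F) = F² (j(F) = F^(3/2)*√F = F²)
√(j(D*(-7)) + Z) = √((-13*(-7))² + (9 + I*√215)) = √(91² + (9 + I*√215)) = √(8281 + (9 + I*√215)) = √(8290 + I*√215)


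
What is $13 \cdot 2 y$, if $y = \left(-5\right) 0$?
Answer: $0$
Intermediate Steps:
$y = 0$
$13 \cdot 2 y = 13 \cdot 2 \cdot 0 = 26 \cdot 0 = 0$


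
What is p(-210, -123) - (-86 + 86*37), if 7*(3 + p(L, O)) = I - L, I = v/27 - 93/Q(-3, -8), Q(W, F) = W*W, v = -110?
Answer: -580430/189 ≈ -3071.1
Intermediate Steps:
Q(W, F) = W²
I = -389/27 (I = -110/27 - 93/((-3)²) = -110*1/27 - 93/9 = -110/27 - 93*⅑ = -110/27 - 31/3 = -389/27 ≈ -14.407)
p(L, O) = -956/189 - L/7 (p(L, O) = -3 + (-389/27 - L)/7 = -3 + (-389/189 - L/7) = -956/189 - L/7)
p(-210, -123) - (-86 + 86*37) = (-956/189 - ⅐*(-210)) - (-86 + 86*37) = (-956/189 + 30) - (-86 + 3182) = 4714/189 - 1*3096 = 4714/189 - 3096 = -580430/189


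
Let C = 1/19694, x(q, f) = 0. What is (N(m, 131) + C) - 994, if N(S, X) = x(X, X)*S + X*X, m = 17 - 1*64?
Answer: 318392899/19694 ≈ 16167.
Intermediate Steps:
m = -47 (m = 17 - 64 = -47)
N(S, X) = X**2 (N(S, X) = 0*S + X*X = 0 + X**2 = X**2)
C = 1/19694 ≈ 5.0777e-5
(N(m, 131) + C) - 994 = (131**2 + 1/19694) - 994 = (17161 + 1/19694) - 994 = 337968735/19694 - 994 = 318392899/19694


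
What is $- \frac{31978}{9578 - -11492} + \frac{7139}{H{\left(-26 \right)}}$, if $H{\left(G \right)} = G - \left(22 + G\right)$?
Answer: $- \frac{6869193}{21070} \approx -326.02$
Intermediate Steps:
$H{\left(G \right)} = -22$
$- \frac{31978}{9578 - -11492} + \frac{7139}{H{\left(-26 \right)}} = - \frac{31978}{9578 - -11492} + \frac{7139}{-22} = - \frac{31978}{9578 + 11492} + 7139 \left(- \frac{1}{22}\right) = - \frac{31978}{21070} - \frac{649}{2} = \left(-31978\right) \frac{1}{21070} - \frac{649}{2} = - \frac{15989}{10535} - \frac{649}{2} = - \frac{6869193}{21070}$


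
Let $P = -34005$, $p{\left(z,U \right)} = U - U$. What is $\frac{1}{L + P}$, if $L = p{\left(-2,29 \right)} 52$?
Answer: $- \frac{1}{34005} \approx -2.9407 \cdot 10^{-5}$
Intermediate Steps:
$p{\left(z,U \right)} = 0$
$L = 0$ ($L = 0 \cdot 52 = 0$)
$\frac{1}{L + P} = \frac{1}{0 - 34005} = \frac{1}{-34005} = - \frac{1}{34005}$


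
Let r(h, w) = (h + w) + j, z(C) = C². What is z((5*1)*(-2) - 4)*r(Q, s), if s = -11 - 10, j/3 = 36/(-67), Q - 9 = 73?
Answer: 779884/67 ≈ 11640.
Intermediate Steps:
Q = 82 (Q = 9 + 73 = 82)
j = -108/67 (j = 3*(36/(-67)) = 3*(36*(-1/67)) = 3*(-36/67) = -108/67 ≈ -1.6119)
s = -21
r(h, w) = -108/67 + h + w (r(h, w) = (h + w) - 108/67 = -108/67 + h + w)
z((5*1)*(-2) - 4)*r(Q, s) = ((5*1)*(-2) - 4)²*(-108/67 + 82 - 21) = (5*(-2) - 4)²*(3979/67) = (-10 - 4)²*(3979/67) = (-14)²*(3979/67) = 196*(3979/67) = 779884/67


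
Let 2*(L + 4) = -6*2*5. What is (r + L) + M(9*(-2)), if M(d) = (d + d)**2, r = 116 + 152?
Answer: 1530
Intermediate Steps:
r = 268
L = -34 (L = -4 + (-6*2*5)/2 = -4 + (-12*5)/2 = -4 + (1/2)*(-60) = -4 - 30 = -34)
M(d) = 4*d**2 (M(d) = (2*d)**2 = 4*d**2)
(r + L) + M(9*(-2)) = (268 - 34) + 4*(9*(-2))**2 = 234 + 4*(-18)**2 = 234 + 4*324 = 234 + 1296 = 1530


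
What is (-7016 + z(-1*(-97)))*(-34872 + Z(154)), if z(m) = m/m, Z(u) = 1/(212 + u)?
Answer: 1467762365/6 ≈ 2.4463e+8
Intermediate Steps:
z(m) = 1
(-7016 + z(-1*(-97)))*(-34872 + Z(154)) = (-7016 + 1)*(-34872 + 1/(212 + 154)) = -7015*(-34872 + 1/366) = -7015*(-12763151/366) = 1467762365/6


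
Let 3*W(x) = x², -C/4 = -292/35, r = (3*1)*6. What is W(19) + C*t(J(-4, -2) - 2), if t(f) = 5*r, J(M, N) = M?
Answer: 65599/21 ≈ 3123.8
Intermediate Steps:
r = 18 (r = 3*6 = 18)
t(f) = 90 (t(f) = 5*18 = 90)
C = 1168/35 (C = -(-1168)/35 = -4*(-292/35) = 1168/35 ≈ 33.371)
W(x) = x²/3
W(19) + C*t(J(-4, -2) - 2) = (⅓)*19² + (1168/35)*90 = (⅓)*361 + 21024/7 = 361/3 + 21024/7 = 65599/21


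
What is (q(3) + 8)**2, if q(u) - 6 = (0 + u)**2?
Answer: 529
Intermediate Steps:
q(u) = 6 + u**2 (q(u) = 6 + (0 + u)**2 = 6 + u**2)
(q(3) + 8)**2 = ((6 + 3**2) + 8)**2 = ((6 + 9) + 8)**2 = (15 + 8)**2 = 23**2 = 529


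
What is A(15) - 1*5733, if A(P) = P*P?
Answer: -5508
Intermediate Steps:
A(P) = P**2
A(15) - 1*5733 = 15**2 - 1*5733 = 225 - 5733 = -5508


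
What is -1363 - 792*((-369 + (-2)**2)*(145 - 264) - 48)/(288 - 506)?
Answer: 17032685/109 ≈ 1.5626e+5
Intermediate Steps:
-1363 - 792*((-369 + (-2)**2)*(145 - 264) - 48)/(288 - 506) = -1363 - 792*((-369 + 4)*(-119) - 48)/(-218) = -1363 - 792*(-365*(-119) - 48)*(-1)/218 = -1363 - 792*(43435 - 48)*(-1)/218 = -1363 - 34362504*(-1)/218 = -1363 - 792*(-43387/218) = -1363 + 17181252/109 = 17032685/109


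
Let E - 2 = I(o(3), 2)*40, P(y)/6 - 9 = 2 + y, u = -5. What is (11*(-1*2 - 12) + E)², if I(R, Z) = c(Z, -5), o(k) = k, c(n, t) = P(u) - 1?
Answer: 1557504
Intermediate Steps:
P(y) = 66 + 6*y (P(y) = 54 + 6*(2 + y) = 54 + (12 + 6*y) = 66 + 6*y)
c(n, t) = 35 (c(n, t) = (66 + 6*(-5)) - 1 = (66 - 30) - 1 = 36 - 1 = 35)
I(R, Z) = 35
E = 1402 (E = 2 + 35*40 = 2 + 1400 = 1402)
(11*(-1*2 - 12) + E)² = (11*(-1*2 - 12) + 1402)² = (11*(-2 - 12) + 1402)² = (11*(-14) + 1402)² = (-154 + 1402)² = 1248² = 1557504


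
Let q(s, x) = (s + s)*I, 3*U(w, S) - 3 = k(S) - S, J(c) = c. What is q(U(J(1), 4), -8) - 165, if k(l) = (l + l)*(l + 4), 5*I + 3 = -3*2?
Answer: -1203/5 ≈ -240.60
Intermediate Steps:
I = -9/5 (I = -3/5 + (-3*2)/5 = -3/5 + (1/5)*(-6) = -3/5 - 6/5 = -9/5 ≈ -1.8000)
k(l) = 2*l*(4 + l) (k(l) = (2*l)*(4 + l) = 2*l*(4 + l))
U(w, S) = 1 - S/3 + 2*S*(4 + S)/3 (U(w, S) = 1 + (2*S*(4 + S) - S)/3 = 1 + (-S + 2*S*(4 + S))/3 = 1 + (-S/3 + 2*S*(4 + S)/3) = 1 - S/3 + 2*S*(4 + S)/3)
q(s, x) = -18*s/5 (q(s, x) = (s + s)*(-9/5) = (2*s)*(-9/5) = -18*s/5)
q(U(J(1), 4), -8) - 165 = -18*(1 - 1/3*4 + (2/3)*4*(4 + 4))/5 - 165 = -18*(1 - 4/3 + (2/3)*4*8)/5 - 165 = -18*(1 - 4/3 + 64/3)/5 - 165 = -18/5*21 - 165 = -378/5 - 165 = -1203/5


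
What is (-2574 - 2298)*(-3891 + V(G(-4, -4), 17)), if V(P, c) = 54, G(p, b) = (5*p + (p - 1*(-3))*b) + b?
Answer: 18693864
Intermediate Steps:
G(p, b) = b + 5*p + b*(3 + p) (G(p, b) = (5*p + (p + 3)*b) + b = (5*p + (3 + p)*b) + b = (5*p + b*(3 + p)) + b = b + 5*p + b*(3 + p))
(-2574 - 2298)*(-3891 + V(G(-4, -4), 17)) = (-2574 - 2298)*(-3891 + 54) = -4872*(-3837) = 18693864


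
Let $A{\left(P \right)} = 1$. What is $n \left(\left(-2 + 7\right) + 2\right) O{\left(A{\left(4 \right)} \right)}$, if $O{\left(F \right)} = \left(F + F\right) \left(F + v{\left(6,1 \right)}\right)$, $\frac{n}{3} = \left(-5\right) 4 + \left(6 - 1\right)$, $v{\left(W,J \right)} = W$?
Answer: $-4410$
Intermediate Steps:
$n = -45$ ($n = 3 \left(\left(-5\right) 4 + \left(6 - 1\right)\right) = 3 \left(-20 + 5\right) = 3 \left(-15\right) = -45$)
$O{\left(F \right)} = 2 F \left(6 + F\right)$ ($O{\left(F \right)} = \left(F + F\right) \left(F + 6\right) = 2 F \left(6 + F\right)$)
$n \left(\left(-2 + 7\right) + 2\right) O{\left(A{\left(4 \right)} \right)} = - 45 \left(\left(-2 + 7\right) + 2\right) 2 \cdot 1 \left(6 + 1\right) = - 45 \left(5 + 2\right) 2 \cdot 1 \cdot 7 = \left(-45\right) 7 \cdot 14 = \left(-315\right) 14 = -4410$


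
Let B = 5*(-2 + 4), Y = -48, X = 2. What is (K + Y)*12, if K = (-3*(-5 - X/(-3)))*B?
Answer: 984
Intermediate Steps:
B = 10 (B = 5*2 = 10)
K = 130 (K = -3*(-5 - 2/(-3))*10 = -3*(-5 - 2*(-1)/3)*10 = -3*(-5 - 1*(-2/3))*10 = -3*(-5 + 2/3)*10 = -3*(-13/3)*10 = 13*10 = 130)
(K + Y)*12 = (130 - 48)*12 = 82*12 = 984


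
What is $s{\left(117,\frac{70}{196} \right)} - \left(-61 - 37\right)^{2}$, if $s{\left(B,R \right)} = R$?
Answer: $- \frac{134451}{14} \approx -9603.6$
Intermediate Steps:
$s{\left(117,\frac{70}{196} \right)} - \left(-61 - 37\right)^{2} = \frac{70}{196} - \left(-61 - 37\right)^{2} = 70 \cdot \frac{1}{196} - \left(-98\right)^{2} = \frac{5}{14} - 9604 = - \frac{134451}{14}$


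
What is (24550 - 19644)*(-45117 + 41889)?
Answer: -15836568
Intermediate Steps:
(24550 - 19644)*(-45117 + 41889) = 4906*(-3228) = -15836568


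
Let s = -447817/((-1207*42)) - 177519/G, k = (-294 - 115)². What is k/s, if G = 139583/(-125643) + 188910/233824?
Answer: 2220459667746540402/7776002980912675259 ≈ 0.28555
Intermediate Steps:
G = -4451318131/14689174416 (G = 139583*(-1/125643) + 188910*(1/233824) = -139583/125643 + 94455/116912 = -4451318131/14689174416 ≈ -0.30303)
k = 167281 (k = (-409)² = 167281)
s = 7776002980912675259/13273830666642 (s = -447817/((-1207*42)) - 177519/(-4451318131/14689174416) = -447817/(-50694) - 177519*(-14689174416/4451318131) = -447817*(-1/50694) + 2607607553153904/4451318131 = 447817/50694 + 2607607553153904/4451318131 = 7776002980912675259/13273830666642 ≈ 5.8581e+5)
k/s = 167281/(7776002980912675259/13273830666642) = 167281*(13273830666642/7776002980912675259) = 2220459667746540402/7776002980912675259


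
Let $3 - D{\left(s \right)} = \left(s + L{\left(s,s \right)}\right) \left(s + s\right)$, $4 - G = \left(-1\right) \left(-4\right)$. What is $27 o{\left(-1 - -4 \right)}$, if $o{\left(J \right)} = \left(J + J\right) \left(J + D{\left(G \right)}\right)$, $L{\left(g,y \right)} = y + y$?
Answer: $972$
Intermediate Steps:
$G = 0$ ($G = 4 - \left(-1\right) \left(-4\right) = 4 - 4 = 0$)
$L{\left(g,y \right)} = 2 y$
$D{\left(s \right)} = 3 - 6 s^{2}$ ($D{\left(s \right)} = 3 - \left(s + 2 s\right) \left(s + s\right) = 3 - 3 s 2 s = 3 - 6 s^{2}$)
$o{\left(J \right)} = 2 J \left(3 + J\right)$ ($o{\left(J \right)} = \left(J + J\right) \left(J + \left(3 - 6 \cdot 0^{2}\right)\right) = 2 J \left(J + \left(3 - 0\right)\right) = 2 J \left(J + \left(3 + 0\right)\right) = 2 J \left(J + 3\right) = 2 J \left(3 + J\right)$)
$27 o{\left(-1 - -4 \right)} = 27 \cdot 2 \left(-1 - -4\right) \left(3 - -3\right) = 27 \cdot 2 \left(-1 + 4\right) \left(3 + \left(-1 + 4\right)\right) = 27 \cdot 2 \cdot 3 \left(3 + 3\right) = 27 \cdot 2 \cdot 3 \cdot 6 = 27 \cdot 36 = 972$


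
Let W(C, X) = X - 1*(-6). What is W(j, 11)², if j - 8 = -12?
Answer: 289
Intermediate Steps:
j = -4 (j = 8 - 12 = -4)
W(C, X) = 6 + X (W(C, X) = X + 6 = 6 + X)
W(j, 11)² = (6 + 11)² = 17² = 289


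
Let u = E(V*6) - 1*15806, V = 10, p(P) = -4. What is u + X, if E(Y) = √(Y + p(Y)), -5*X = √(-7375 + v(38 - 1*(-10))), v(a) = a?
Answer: -15806 + 2*√14 - I*√7327/5 ≈ -15799.0 - 17.12*I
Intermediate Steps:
X = -I*√7327/5 (X = -√(-7375 + (38 - 1*(-10)))/5 = -√(-7375 + (38 + 10))/5 = -√(-7375 + 48)/5 = -I*√7327/5 ≈ -17.12*I)
E(Y) = √(-4 + Y) (E(Y) = √(Y - 4) = √(-4 + Y))
u = -15806 + 2*√14 (u = √(-4 + 10*6) - 1*15806 = √(-4 + 60) - 15806 = √56 - 15806 = 2*√14 - 15806 = -15806 + 2*√14 ≈ -15799.)
u + X = (-15806 + 2*√14) - I*√7327/5 = -15806 + 2*√14 - I*√7327/5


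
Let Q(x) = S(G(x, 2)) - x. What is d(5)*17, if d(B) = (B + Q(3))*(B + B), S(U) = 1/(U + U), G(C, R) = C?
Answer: 1105/3 ≈ 368.33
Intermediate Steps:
S(U) = 1/(2*U)
Q(x) = 1/(2*x) - x
d(B) = 2*B*(-17/6 + B) (d(B) = (B + ((1/2)/3 - 1*3))*(B + B) = (B + ((1/2)*(1/3) - 3))*(2*B) = (B + (1/6 - 3))*(2*B) = (B - 17/6)*(2*B) = (-17/6 + B)*(2*B) = 2*B*(-17/6 + B))
d(5)*17 = ((1/3)*5*(-17 + 6*5))*17 = ((1/3)*5*(-17 + 30))*17 = ((1/3)*5*13)*17 = (65/3)*17 = 1105/3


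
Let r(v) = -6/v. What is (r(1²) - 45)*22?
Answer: -1122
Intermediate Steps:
(r(1²) - 45)*22 = (-6/(1²) - 45)*22 = (-6/1 - 45)*22 = (-6*1 - 45)*22 = (-6 - 45)*22 = -51*22 = -1122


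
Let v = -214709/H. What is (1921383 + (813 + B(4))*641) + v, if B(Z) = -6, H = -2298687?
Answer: 5605739240999/2298687 ≈ 2.4387e+6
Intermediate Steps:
v = 214709/2298687 (v = -214709/(-2298687) = -214709*(-1/2298687) = 214709/2298687 ≈ 0.093405)
(1921383 + (813 + B(4))*641) + v = (1921383 + (813 - 6)*641) + 214709/2298687 = (1921383 + 807*641) + 214709/2298687 = (1921383 + 517287) + 214709/2298687 = 2438670 + 214709/2298687 = 5605739240999/2298687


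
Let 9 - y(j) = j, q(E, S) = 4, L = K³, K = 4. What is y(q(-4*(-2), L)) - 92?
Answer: -87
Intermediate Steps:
L = 64 (L = 4³ = 64)
y(j) = 9 - j
y(q(-4*(-2), L)) - 92 = (9 - 1*4) - 92 = (9 - 4) - 92 = 5 - 92 = -87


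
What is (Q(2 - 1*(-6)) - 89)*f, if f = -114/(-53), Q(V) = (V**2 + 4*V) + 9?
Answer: 1824/53 ≈ 34.415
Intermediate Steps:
Q(V) = 9 + V**2 + 4*V
f = 114/53 (f = -114*(-1/53) = 114/53 ≈ 2.1509)
(Q(2 - 1*(-6)) - 89)*f = ((9 + (2 - 1*(-6))**2 + 4*(2 - 1*(-6))) - 89)*(114/53) = ((9 + (2 + 6)**2 + 4*(2 + 6)) - 89)*(114/53) = ((9 + 8**2 + 4*8) - 89)*(114/53) = ((9 + 64 + 32) - 89)*(114/53) = (105 - 89)*(114/53) = 16*(114/53) = 1824/53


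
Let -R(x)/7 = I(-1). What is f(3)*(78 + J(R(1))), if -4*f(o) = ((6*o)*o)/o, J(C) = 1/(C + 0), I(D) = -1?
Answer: -4923/14 ≈ -351.64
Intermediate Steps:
R(x) = 7 (R(x) = -7*(-1) = 7)
J(C) = 1/C
f(o) = -3*o/2 (f(o) = -(6*o)*o/(4*o) = -6*o²/(4*o) = -3*o/2)
f(3)*(78 + J(R(1))) = (-3/2*3)*(78 + 1/7) = -9*(78 + ⅐)/2 = -9/2*547/7 = -4923/14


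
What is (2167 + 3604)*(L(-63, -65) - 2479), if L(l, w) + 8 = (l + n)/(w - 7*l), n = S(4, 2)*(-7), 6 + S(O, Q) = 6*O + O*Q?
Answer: -5397945247/376 ≈ -1.4356e+7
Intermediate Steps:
S(O, Q) = -6 + 6*O + O*Q (S(O, Q) = -6 + (6*O + O*Q) = -6 + 6*O + O*Q)
n = -182 (n = (-6 + 6*4 + 4*2)*(-7) = (-6 + 24 + 8)*(-7) = 26*(-7) = -182)
L(l, w) = -8 + (-182 + l)/(w - 7*l) (L(l, w) = -8 + (l - 182)/(w - 7*l) = -8 + (-182 + l)/(w - 7*l))
(2167 + 3604)*(L(-63, -65) - 2479) = (2167 + 3604)*((182 - 57*(-63) + 8*(-65))/(-1*(-65) + 7*(-63)) - 2479) = 5771*((182 + 3591 - 520)/(65 - 441) - 2479) = 5771*(3253/(-376) - 2479) = 5771*(-1/376*3253 - 2479) = 5771*(-3253/376 - 2479) = 5771*(-935357/376) = -5397945247/376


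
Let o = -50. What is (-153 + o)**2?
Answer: 41209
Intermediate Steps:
(-153 + o)**2 = (-153 - 50)**2 = (-203)**2 = 41209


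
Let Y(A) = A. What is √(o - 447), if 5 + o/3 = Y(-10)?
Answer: 2*I*√123 ≈ 22.181*I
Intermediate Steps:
o = -45 (o = -15 + 3*(-10) = -15 - 30 = -45)
√(o - 447) = √(-45 - 447) = √(-492) = 2*I*√123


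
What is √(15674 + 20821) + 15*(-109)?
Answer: -1635 + 3*√4055 ≈ -1444.0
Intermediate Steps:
√(15674 + 20821) + 15*(-109) = √36495 - 1635 = 3*√4055 - 1635 = -1635 + 3*√4055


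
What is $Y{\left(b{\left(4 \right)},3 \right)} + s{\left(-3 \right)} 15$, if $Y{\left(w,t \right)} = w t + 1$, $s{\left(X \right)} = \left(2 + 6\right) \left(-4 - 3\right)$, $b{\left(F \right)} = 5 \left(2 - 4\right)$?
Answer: $-869$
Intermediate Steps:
$b{\left(F \right)} = -10$ ($b{\left(F \right)} = 5 \left(-2\right) = -10$)
$s{\left(X \right)} = -56$ ($s{\left(X \right)} = 8 \left(-7\right) = -56$)
$Y{\left(w,t \right)} = 1 + t w$ ($Y{\left(w,t \right)} = t w + 1 = 1 + t w$)
$Y{\left(b{\left(4 \right)},3 \right)} + s{\left(-3 \right)} 15 = \left(1 + 3 \left(-10\right)\right) - 840 = \left(1 - 30\right) - 840 = -29 - 840 = -869$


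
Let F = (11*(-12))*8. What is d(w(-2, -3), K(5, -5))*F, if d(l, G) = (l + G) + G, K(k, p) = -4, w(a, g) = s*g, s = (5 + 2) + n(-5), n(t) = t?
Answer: 14784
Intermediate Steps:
s = 2 (s = (5 + 2) - 5 = 7 - 5 = 2)
w(a, g) = 2*g
d(l, G) = l + 2*G (d(l, G) = (G + l) + G = l + 2*G)
F = -1056 (F = -132*8 = -1056)
d(w(-2, -3), K(5, -5))*F = (2*(-3) + 2*(-4))*(-1056) = (-6 - 8)*(-1056) = -14*(-1056) = 14784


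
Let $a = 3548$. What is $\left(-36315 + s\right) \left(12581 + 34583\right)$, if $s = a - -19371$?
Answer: $-631808944$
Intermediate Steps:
$s = 22919$ ($s = 3548 - -19371 = 3548 + 19371 = 22919$)
$\left(-36315 + s\right) \left(12581 + 34583\right) = \left(-36315 + 22919\right) \left(12581 + 34583\right) = \left(-13396\right) 47164 = -631808944$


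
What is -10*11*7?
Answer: -770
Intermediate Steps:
-10*11*7 = -110*7 = -770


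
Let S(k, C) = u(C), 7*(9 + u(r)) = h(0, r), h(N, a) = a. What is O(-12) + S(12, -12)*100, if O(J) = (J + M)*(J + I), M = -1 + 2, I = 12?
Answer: -7500/7 ≈ -1071.4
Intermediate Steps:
u(r) = -9 + r/7
S(k, C) = -9 + C/7
M = 1
O(J) = (1 + J)*(12 + J) (O(J) = (J + 1)*(J + 12) = (1 + J)*(12 + J))
O(-12) + S(12, -12)*100 = (12 + (-12)² + 13*(-12)) + (-9 + (⅐)*(-12))*100 = (12 + 144 - 156) + (-9 - 12/7)*100 = 0 - 75/7*100 = 0 - 7500/7 = -7500/7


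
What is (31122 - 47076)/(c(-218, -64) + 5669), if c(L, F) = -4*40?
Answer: -15954/5509 ≈ -2.8960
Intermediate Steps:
c(L, F) = -160
(31122 - 47076)/(c(-218, -64) + 5669) = (31122 - 47076)/(-160 + 5669) = -15954/5509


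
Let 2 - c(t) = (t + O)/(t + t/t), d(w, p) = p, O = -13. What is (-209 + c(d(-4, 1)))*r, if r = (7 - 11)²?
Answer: -3216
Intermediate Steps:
c(t) = 2 - (-13 + t)/(1 + t) (c(t) = 2 - (t - 13)/(t + t/t) = 2 - (-13 + t)/(t + 1) = 2 - (-13 + t)/(1 + t))
r = 16 (r = (-4)² = 16)
(-209 + c(d(-4, 1)))*r = (-209 + (15 + 1)/(1 + 1))*16 = (-209 + 16/2)*16 = (-209 + (½)*16)*16 = (-209 + 8)*16 = -201*16 = -3216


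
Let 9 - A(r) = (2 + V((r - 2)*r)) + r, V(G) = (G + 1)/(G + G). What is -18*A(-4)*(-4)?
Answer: 1509/2 ≈ 754.50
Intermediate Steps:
V(G) = (1 + G)/(2*G) (V(G) = (1 + G)/((2*G)) = (1 + G)*(1/(2*G)) = (1 + G)/(2*G))
A(r) = 7 - r - (1 + r*(-2 + r))/(2*r*(-2 + r)) (A(r) = 9 - ((2 + (1 + (r - 2)*r)/(2*(((r - 2)*r)))) + r) = 9 - ((2 + (1 + (-2 + r)*r)/(2*(((-2 + r)*r)))) + r) = 9 - ((2 + (1 + r*(-2 + r))/(2*((r*(-2 + r))))) + r) = 9 - ((2 + (1/(r*(-2 + r)))*(1 + r*(-2 + r))/2) + r) = 9 - ((2 + (1 + r*(-2 + r))/(2*r*(-2 + r))) + r) = 9 - (2 + r + (1 + r*(-2 + r))/(2*r*(-2 + r))) = 9 + (-2 - r - (1 + r*(-2 + r))/(2*r*(-2 + r))) = 7 - r - (1 + r*(-2 + r))/(2*r*(-2 + r)))
-18*A(-4)*(-4) = -9*(-1 - 26*(-4) - 2*(-4)³ + 17*(-4)²)/((-4)*(-2 - 4))*(-4) = -9*(-1)*(-1 + 104 - 2*(-64) + 17*16)/(4*(-6))*(-4) = -9*(-1)*(-1)*(-1 + 104 + 128 + 272)/(4*6)*(-4) = -9*(-1)*(-1)*503/(4*6)*(-4) = -18*503/48*(-4) = -1509/8*(-4) = 1509/2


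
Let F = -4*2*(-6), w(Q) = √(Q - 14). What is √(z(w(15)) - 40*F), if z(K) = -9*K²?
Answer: I*√1929 ≈ 43.92*I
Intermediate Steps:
w(Q) = √(-14 + Q)
F = 48 (F = -8*(-6) = 48)
√(z(w(15)) - 40*F) = √(-9*(√(-14 + 15))² - 40*48) = √(-9*(√1)² - 1920) = √(-9*1² - 1920) = √(-9*1 - 1920) = √(-9 - 1920) = √(-1929) = I*√1929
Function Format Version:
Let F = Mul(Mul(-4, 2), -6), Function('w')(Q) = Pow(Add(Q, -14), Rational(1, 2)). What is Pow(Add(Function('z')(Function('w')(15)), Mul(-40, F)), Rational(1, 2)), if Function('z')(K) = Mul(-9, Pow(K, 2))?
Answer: Mul(I, Pow(1929, Rational(1, 2))) ≈ Mul(43.920, I)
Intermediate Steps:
Function('w')(Q) = Pow(Add(-14, Q), Rational(1, 2))
F = 48 (F = Mul(-8, -6) = 48)
Pow(Add(Function('z')(Function('w')(15)), Mul(-40, F)), Rational(1, 2)) = Pow(Add(Mul(-9, Pow(Pow(Add(-14, 15), Rational(1, 2)), 2)), Mul(-40, 48)), Rational(1, 2)) = Pow(Add(Mul(-9, Pow(Pow(1, Rational(1, 2)), 2)), -1920), Rational(1, 2)) = Pow(Add(Mul(-9, Pow(1, 2)), -1920), Rational(1, 2)) = Pow(Add(Mul(-9, 1), -1920), Rational(1, 2)) = Pow(Add(-9, -1920), Rational(1, 2)) = Pow(-1929, Rational(1, 2)) = Mul(I, Pow(1929, Rational(1, 2)))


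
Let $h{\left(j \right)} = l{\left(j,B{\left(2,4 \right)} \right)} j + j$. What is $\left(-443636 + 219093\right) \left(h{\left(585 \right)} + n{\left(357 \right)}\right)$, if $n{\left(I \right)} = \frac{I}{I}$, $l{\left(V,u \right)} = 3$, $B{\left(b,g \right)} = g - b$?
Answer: $-525655163$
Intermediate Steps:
$n{\left(I \right)} = 1$
$h{\left(j \right)} = 4 j$ ($h{\left(j \right)} = 3 j + j = 4 j$)
$\left(-443636 + 219093\right) \left(h{\left(585 \right)} + n{\left(357 \right)}\right) = \left(-443636 + 219093\right) \left(4 \cdot 585 + 1\right) = - 224543 \left(2340 + 1\right) = \left(-224543\right) 2341 = -525655163$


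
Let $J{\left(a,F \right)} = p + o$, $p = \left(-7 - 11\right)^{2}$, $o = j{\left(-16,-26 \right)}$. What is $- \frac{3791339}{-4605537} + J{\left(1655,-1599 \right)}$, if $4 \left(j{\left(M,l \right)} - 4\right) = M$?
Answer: $\frac{1495985327}{4605537} \approx 324.82$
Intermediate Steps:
$j{\left(M,l \right)} = 4 + \frac{M}{4}$
$o = 0$ ($o = 4 + \frac{1}{4} \left(-16\right) = 4 - 4 = 0$)
$p = 324$ ($p = \left(-18\right)^{2} = 324$)
$J{\left(a,F \right)} = 324$ ($J{\left(a,F \right)} = 324 + 0 = 324$)
$- \frac{3791339}{-4605537} + J{\left(1655,-1599 \right)} = - \frac{3791339}{-4605537} + 324 = \left(-3791339\right) \left(- \frac{1}{4605537}\right) + 324 = \frac{3791339}{4605537} + 324 = \frac{1495985327}{4605537}$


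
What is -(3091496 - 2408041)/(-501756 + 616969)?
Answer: -683455/115213 ≈ -5.9321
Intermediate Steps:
-(3091496 - 2408041)/(-501756 + 616969) = -683455/115213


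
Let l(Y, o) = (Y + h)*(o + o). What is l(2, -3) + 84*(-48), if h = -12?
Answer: -3972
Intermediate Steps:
l(Y, o) = 2*o*(-12 + Y) (l(Y, o) = (Y - 12)*(o + o) = (-12 + Y)*(2*o) = 2*o*(-12 + Y))
l(2, -3) + 84*(-48) = 2*(-3)*(-12 + 2) + 84*(-48) = 2*(-3)*(-10) - 4032 = 60 - 4032 = -3972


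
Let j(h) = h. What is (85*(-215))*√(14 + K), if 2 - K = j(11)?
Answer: -18275*√5 ≈ -40864.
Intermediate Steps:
K = -9 (K = 2 - 1*11 = 2 - 11 = -9)
(85*(-215))*√(14 + K) = (85*(-215))*√(14 - 9) = -18275*√5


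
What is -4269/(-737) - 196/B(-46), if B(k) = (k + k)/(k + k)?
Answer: -140183/737 ≈ -190.21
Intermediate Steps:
B(k) = 1 (B(k) = (2*k)/((2*k)) = (2*k)*(1/(2*k)) = 1)
-4269/(-737) - 196/B(-46) = -4269/(-737) - 196/1 = -4269*(-1/737) - 196*1 = 4269/737 - 196 = -140183/737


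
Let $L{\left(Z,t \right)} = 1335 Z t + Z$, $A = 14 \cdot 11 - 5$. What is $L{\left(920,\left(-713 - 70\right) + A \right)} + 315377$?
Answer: $-778362503$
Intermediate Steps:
$A = 149$ ($A = 154 - 5 = 149$)
$L{\left(Z,t \right)} = Z + 1335 Z t$ ($L{\left(Z,t \right)} = 1335 Z t + Z = Z + 1335 Z t$)
$L{\left(920,\left(-713 - 70\right) + A \right)} + 315377 = 920 \left(1 + 1335 \left(\left(-713 - 70\right) + 149\right)\right) + 315377 = 920 \left(1 + 1335 \left(-783 + 149\right)\right) + 315377 = 920 \left(1 + 1335 \left(-634\right)\right) + 315377 = 920 \left(1 - 846390\right) + 315377 = 920 \left(-846389\right) + 315377 = -778677880 + 315377 = -778362503$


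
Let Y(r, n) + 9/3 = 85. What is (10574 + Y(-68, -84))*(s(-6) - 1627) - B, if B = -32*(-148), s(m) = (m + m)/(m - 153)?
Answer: -919085920/53 ≈ -1.7341e+7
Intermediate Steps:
s(m) = 2*m/(-153 + m) (s(m) = (2*m)/(-153 + m) = 2*m/(-153 + m))
Y(r, n) = 82 (Y(r, n) = -3 + 85 = 82)
B = 4736
(10574 + Y(-68, -84))*(s(-6) - 1627) - B = (10574 + 82)*(2*(-6)/(-153 - 6) - 1627) - 1*4736 = 10656*(2*(-6)/(-159) - 1627) - 4736 = 10656*(2*(-6)*(-1/159) - 1627) - 4736 = 10656*(4/53 - 1627) - 4736 = 10656*(-86227/53) - 4736 = -918834912/53 - 4736 = -919085920/53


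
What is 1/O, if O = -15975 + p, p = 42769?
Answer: 1/26794 ≈ 3.7322e-5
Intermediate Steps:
O = 26794 (O = -15975 + 42769 = 26794)
1/O = 1/26794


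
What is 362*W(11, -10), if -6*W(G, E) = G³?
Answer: -240911/3 ≈ -80304.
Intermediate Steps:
W(G, E) = -G³/6
362*W(11, -10) = 362*(-⅙*11³) = 362*(-⅙*1331) = 362*(-1331/6) = -240911/3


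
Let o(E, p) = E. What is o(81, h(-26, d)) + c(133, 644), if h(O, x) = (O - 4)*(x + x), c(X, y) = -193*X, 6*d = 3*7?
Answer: -25588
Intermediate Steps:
d = 7/2 (d = (3*7)/6 = (⅙)*21 = 7/2 ≈ 3.5000)
h(O, x) = 2*x*(-4 + O) (h(O, x) = (-4 + O)*(2*x) = 2*x*(-4 + O))
o(81, h(-26, d)) + c(133, 644) = 81 - 193*133 = 81 - 25669 = -25588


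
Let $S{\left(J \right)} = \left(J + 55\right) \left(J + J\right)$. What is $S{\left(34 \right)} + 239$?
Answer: $6291$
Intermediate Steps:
$S{\left(J \right)} = 2 J \left(55 + J\right)$ ($S{\left(J \right)} = \left(55 + J\right) 2 J = 2 J \left(55 + J\right)$)
$S{\left(34 \right)} + 239 = 2 \cdot 34 \left(55 + 34\right) + 239 = 2 \cdot 34 \cdot 89 + 239 = 6052 + 239 = 6291$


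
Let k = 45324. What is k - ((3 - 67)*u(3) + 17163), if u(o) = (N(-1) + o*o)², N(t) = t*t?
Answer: 34561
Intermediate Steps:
N(t) = t²
u(o) = (1 + o²)² (u(o) = ((-1)² + o*o)² = (1 + o²)²)
k - ((3 - 67)*u(3) + 17163) = 45324 - ((3 - 67)*(1 + 3²)² + 17163) = 45324 - (-64*(1 + 9)² + 17163) = 45324 - (-64*10² + 17163) = 45324 - (-64*100 + 17163) = 45324 - (-6400 + 17163) = 45324 - 1*10763 = 45324 - 10763 = 34561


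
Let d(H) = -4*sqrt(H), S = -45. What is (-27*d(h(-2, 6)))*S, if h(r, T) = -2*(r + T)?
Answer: -9720*I*sqrt(2) ≈ -13746.0*I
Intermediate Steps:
h(r, T) = -2*T - 2*r (h(r, T) = -2*(T + r) = -2*T - 2*r)
(-27*d(h(-2, 6)))*S = -(-108)*sqrt(-2*6 - 2*(-2))*(-45) = -(-108)*sqrt(-12 + 4)*(-45) = -(-108)*sqrt(-8)*(-45) = -(-108)*2*I*sqrt(2)*(-45) = -(-216)*I*sqrt(2)*(-45) = (216*I*sqrt(2))*(-45) = -9720*I*sqrt(2)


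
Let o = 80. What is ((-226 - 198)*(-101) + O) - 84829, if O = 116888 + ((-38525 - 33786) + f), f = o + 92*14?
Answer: 3940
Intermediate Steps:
f = 1368 (f = 80 + 92*14 = 80 + 1288 = 1368)
O = 45945 (O = 116888 + ((-38525 - 33786) + 1368) = 116888 + (-72311 + 1368) = 116888 - 70943 = 45945)
((-226 - 198)*(-101) + O) - 84829 = ((-226 - 198)*(-101) + 45945) - 84829 = (-424*(-101) + 45945) - 84829 = (42824 + 45945) - 84829 = 88769 - 84829 = 3940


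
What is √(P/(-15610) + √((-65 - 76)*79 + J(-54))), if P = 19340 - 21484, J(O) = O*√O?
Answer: √(8366960 + 60918025*√3*√(-3713 - 54*I*√6))/7805 ≈ 7.3347 - 7.1958*I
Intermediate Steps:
J(O) = O^(3/2)
P = -2144
√(P/(-15610) + √((-65 - 76)*79 + J(-54))) = √(-2144/(-15610) + √((-65 - 76)*79 + (-54)^(3/2))) = √(-2144*(-1/15610) + √(-141*79 - 162*I*√6)) = √(1072/7805 + √(-11139 - 162*I*√6))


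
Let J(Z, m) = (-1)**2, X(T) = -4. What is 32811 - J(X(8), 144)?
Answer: 32810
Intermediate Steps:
J(Z, m) = 1
32811 - J(X(8), 144) = 32811 - 1*1 = 32811 - 1 = 32810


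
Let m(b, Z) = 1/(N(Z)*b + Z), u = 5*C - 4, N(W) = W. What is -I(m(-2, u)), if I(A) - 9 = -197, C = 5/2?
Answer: 188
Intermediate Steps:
C = 5/2 (C = 5*(1/2) = 5/2 ≈ 2.5000)
u = 17/2 (u = 5*(5/2) - 4 = 25/2 - 4 = 17/2 ≈ 8.5000)
m(b, Z) = 1/(Z + Z*b) (m(b, Z) = 1/(Z*b + Z) = 1/(Z + Z*b))
I(A) = -188 (I(A) = 9 - 197 = -188)
-I(m(-2, u)) = -1*(-188) = 188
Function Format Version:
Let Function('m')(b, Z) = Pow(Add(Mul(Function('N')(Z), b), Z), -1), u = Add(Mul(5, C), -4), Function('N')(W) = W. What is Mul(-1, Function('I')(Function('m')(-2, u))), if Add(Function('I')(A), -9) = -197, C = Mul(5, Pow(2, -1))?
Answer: 188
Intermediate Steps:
C = Rational(5, 2) (C = Mul(5, Rational(1, 2)) = Rational(5, 2) ≈ 2.5000)
u = Rational(17, 2) (u = Add(Mul(5, Rational(5, 2)), -4) = Add(Rational(25, 2), -4) = Rational(17, 2) ≈ 8.5000)
Function('m')(b, Z) = Pow(Add(Z, Mul(Z, b)), -1) (Function('m')(b, Z) = Pow(Add(Mul(Z, b), Z), -1) = Pow(Add(Z, Mul(Z, b)), -1))
Function('I')(A) = -188 (Function('I')(A) = Add(9, -197) = -188)
Mul(-1, Function('I')(Function('m')(-2, u))) = Mul(-1, -188) = 188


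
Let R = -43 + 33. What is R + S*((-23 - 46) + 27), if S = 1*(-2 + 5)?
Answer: -136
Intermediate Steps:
R = -10
S = 3 (S = 1*3 = 3)
R + S*((-23 - 46) + 27) = -10 + 3*((-23 - 46) + 27) = -10 + 3*(-69 + 27) = -10 + 3*(-42) = -10 - 126 = -136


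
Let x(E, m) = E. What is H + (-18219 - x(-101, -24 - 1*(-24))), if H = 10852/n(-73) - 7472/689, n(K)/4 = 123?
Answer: -1534495945/84747 ≈ -18107.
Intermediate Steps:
n(K) = 492 (n(K) = 4*123 = 492)
H = 950201/84747 (H = 10852/492 - 7472/689 = 10852*(1/492) - 7472*1/689 = 2713/123 - 7472/689 = 950201/84747 ≈ 11.212)
H + (-18219 - x(-101, -24 - 1*(-24))) = 950201/84747 + (-18219 - 1*(-101)) = 950201/84747 + (-18219 + 101) = 950201/84747 - 18118 = -1534495945/84747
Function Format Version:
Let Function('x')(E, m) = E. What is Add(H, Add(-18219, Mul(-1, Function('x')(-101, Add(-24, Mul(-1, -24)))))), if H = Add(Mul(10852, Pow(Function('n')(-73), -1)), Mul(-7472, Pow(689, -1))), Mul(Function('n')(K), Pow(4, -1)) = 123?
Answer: Rational(-1534495945, 84747) ≈ -18107.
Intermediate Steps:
Function('n')(K) = 492 (Function('n')(K) = Mul(4, 123) = 492)
H = Rational(950201, 84747) (H = Add(Mul(10852, Pow(492, -1)), Mul(-7472, Pow(689, -1))) = Add(Mul(10852, Rational(1, 492)), Mul(-7472, Rational(1, 689))) = Add(Rational(2713, 123), Rational(-7472, 689)) = Rational(950201, 84747) ≈ 11.212)
Add(H, Add(-18219, Mul(-1, Function('x')(-101, Add(-24, Mul(-1, -24)))))) = Add(Rational(950201, 84747), Add(-18219, Mul(-1, -101))) = Add(Rational(950201, 84747), Add(-18219, 101)) = Add(Rational(950201, 84747), -18118) = Rational(-1534495945, 84747)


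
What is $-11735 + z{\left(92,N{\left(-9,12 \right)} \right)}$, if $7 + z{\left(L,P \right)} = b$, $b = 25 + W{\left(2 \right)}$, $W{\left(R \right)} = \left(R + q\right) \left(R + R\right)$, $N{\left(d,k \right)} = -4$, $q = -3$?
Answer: $-11721$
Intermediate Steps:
$W{\left(R \right)} = 2 R \left(-3 + R\right)$ ($W{\left(R \right)} = \left(R - 3\right) \left(R + R\right) = \left(-3 + R\right) 2 R = 2 R \left(-3 + R\right)$)
$b = 21$ ($b = 25 + 2 \cdot 2 \left(-3 + 2\right) = 25 + 2 \cdot 2 \left(-1\right) = 25 - 4 = 21$)
$z{\left(L,P \right)} = 14$ ($z{\left(L,P \right)} = -7 + 21 = 14$)
$-11735 + z{\left(92,N{\left(-9,12 \right)} \right)} = -11735 + 14 = -11721$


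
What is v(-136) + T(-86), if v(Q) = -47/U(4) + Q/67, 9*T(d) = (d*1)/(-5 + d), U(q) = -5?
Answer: 2050921/274365 ≈ 7.4752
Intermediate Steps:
T(d) = d/(9*(-5 + d)) (T(d) = ((d*1)/(-5 + d))/9 = (d/(-5 + d))/9 = d/(9*(-5 + d)))
v(Q) = 47/5 + Q/67 (v(Q) = -47/(-5) + Q/67 = -47*(-⅕) + Q*(1/67) = 47/5 + Q/67)
v(-136) + T(-86) = (47/5 + (1/67)*(-136)) + (⅑)*(-86)/(-5 - 86) = (47/5 - 136/67) + (⅑)*(-86)/(-91) = 2469/335 + (⅑)*(-86)*(-1/91) = 2469/335 + 86/819 = 2050921/274365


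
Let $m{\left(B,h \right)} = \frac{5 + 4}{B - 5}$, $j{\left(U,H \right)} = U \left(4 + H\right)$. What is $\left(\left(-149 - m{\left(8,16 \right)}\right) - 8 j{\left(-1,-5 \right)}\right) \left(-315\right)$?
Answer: $50400$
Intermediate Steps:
$m{\left(B,h \right)} = \frac{9}{-5 + B}$
$\left(\left(-149 - m{\left(8,16 \right)}\right) - 8 j{\left(-1,-5 \right)}\right) \left(-315\right) = \left(\left(-149 - \frac{9}{-5 + 8}\right) - 8 \left(- (4 - 5)\right)\right) \left(-315\right) = \left(\left(-149 - \frac{9}{3}\right) - 8 \left(\left(-1\right) \left(-1\right)\right)\right) \left(-315\right) = \left(\left(-149 - 9 \cdot \frac{1}{3}\right) - 8\right) \left(-315\right) = \left(\left(-149 - 3\right) - 8\right) \left(-315\right) = \left(-152 - 8\right) \left(-315\right) = \left(-160\right) \left(-315\right) = 50400$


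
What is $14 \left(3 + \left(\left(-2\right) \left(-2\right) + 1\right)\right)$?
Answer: $112$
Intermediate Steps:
$14 \left(3 + \left(\left(-2\right) \left(-2\right) + 1\right)\right) = 14 \left(3 + \left(4 + 1\right)\right) = 14 \left(3 + 5\right) = 14 \cdot 8 = 112$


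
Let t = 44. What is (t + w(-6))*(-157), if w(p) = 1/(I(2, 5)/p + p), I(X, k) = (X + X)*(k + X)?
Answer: -220585/32 ≈ -6893.3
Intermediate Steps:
I(X, k) = 2*X*(X + k) (I(X, k) = (2*X)*(X + k) = 2*X*(X + k))
w(p) = 1/(p + 28/p) (w(p) = 1/((2*2*(2 + 5))/p + p) = 1/((2*2*7)/p + p) = 1/(28/p + p) = 1/(p + 28/p))
(t + w(-6))*(-157) = (44 - 6/(28 + (-6)²))*(-157) = (44 - 6/(28 + 36))*(-157) = (44 - 6/64)*(-157) = (44 - 6*1/64)*(-157) = (44 - 3/32)*(-157) = (1405/32)*(-157) = -220585/32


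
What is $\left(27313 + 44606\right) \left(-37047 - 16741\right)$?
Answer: $-3868379172$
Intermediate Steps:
$\left(27313 + 44606\right) \left(-37047 - 16741\right) = 71919 \left(-53788\right) = -3868379172$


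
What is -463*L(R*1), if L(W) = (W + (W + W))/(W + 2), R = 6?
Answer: -4167/4 ≈ -1041.8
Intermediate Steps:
L(W) = 3*W/(2 + W) (L(W) = (W + 2*W)/(2 + W) = (3*W)/(2 + W) = 3*W/(2 + W))
-463*L(R*1) = -1389*6*1/(2 + 6*1) = -1389*6/(2 + 6) = -1389*6/8 = -463*9/4 = -4167/4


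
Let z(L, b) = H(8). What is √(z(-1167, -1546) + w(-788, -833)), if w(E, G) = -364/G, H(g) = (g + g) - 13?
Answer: √48671/119 ≈ 1.8539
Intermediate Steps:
H(g) = -13 + 2*g (H(g) = 2*g - 13 = -13 + 2*g)
z(L, b) = 3 (z(L, b) = -13 + 2*8 = -13 + 16 = 3)
√(z(-1167, -1546) + w(-788, -833)) = √(3 - 364/(-833)) = √(3 - 364*(-1/833)) = √(3 + 52/119) = √(409/119) = √48671/119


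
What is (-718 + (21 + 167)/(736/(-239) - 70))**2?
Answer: 39598828417600/76265289 ≈ 5.1923e+5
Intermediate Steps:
(-718 + (21 + 167)/(736/(-239) - 70))**2 = (-718 + 188/(736*(-1/239) - 70))**2 = (-718 + 188/(-736/239 - 70))**2 = (-718 + 188/(-17466/239))**2 = (-718 + 188*(-239/17466))**2 = (-718 - 22466/8733)**2 = (-6292760/8733)**2 = 39598828417600/76265289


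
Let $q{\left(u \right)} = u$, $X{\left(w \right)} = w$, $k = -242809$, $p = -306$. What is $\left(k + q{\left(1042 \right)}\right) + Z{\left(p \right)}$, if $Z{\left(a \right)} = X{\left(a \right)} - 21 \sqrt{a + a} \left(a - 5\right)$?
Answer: $-242073 + 39186 i \sqrt{17} \approx -2.4207 \cdot 10^{5} + 1.6157 \cdot 10^{5} i$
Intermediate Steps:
$Z{\left(a \right)} = a - 21 \sqrt{2} \sqrt{a} \left(-5 + a\right)$ ($Z{\left(a \right)} = a - 21 \sqrt{a + a} \left(a - 5\right) = a - 21 \sqrt{2 a} \left(-5 + a\right) = a - 21 \sqrt{2} \sqrt{a} \left(-5 + a\right)$)
$\left(k + q{\left(1042 \right)}\right) + Z{\left(p \right)} = \left(-242809 + 1042\right) - \left(306 - 105 \sqrt{2} \sqrt{-306} + 21 \sqrt{2} \left(-306\right)^{\frac{3}{2}}\right) = -241767 - \left(306 - 105 \sqrt{2} \cdot 3 i \sqrt{34} + 21 \sqrt{2} \left(- 918 i \sqrt{34}\right)\right) = -241767 + \left(-306 + 38556 i \sqrt{17} + 630 i \sqrt{17}\right) = -241767 - \left(306 - 39186 i \sqrt{17}\right) = -242073 + 39186 i \sqrt{17}$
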